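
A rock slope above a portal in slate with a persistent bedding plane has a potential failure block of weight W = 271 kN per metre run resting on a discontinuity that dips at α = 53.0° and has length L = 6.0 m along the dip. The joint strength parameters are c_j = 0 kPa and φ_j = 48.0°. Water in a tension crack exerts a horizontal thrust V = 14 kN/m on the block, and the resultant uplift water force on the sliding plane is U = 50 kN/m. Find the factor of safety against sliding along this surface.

FS = 0.50

Resolving the block weight along and normal to the plane and applying the Mohr–Coulomb strength on the joint:
N' = W cosα − U − V sinα = 271·cos53.0° − 50 − 14·sin53.0° = 101.9 kN/m
Driving force T = W sinα + V cosα = 271·sin53.0° + 14·cos53.0° = 224.9 kN/m
Resisting force R = c_j·L + N'·tanφ_j = 0·6.0 + 101.9·tan48.0° = 0.0 + 113.2 = 113.2 kN/m
FS = R / T = 113.2 / 224.9 = 0.503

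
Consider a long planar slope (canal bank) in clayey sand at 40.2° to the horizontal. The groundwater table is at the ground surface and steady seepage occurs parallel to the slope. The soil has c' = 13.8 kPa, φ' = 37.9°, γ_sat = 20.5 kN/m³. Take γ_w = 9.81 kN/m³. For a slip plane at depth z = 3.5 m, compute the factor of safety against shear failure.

FS = 0.87

With seepage parallel to the slope and the water table at the surface, the effective normal stress on the slip plane uses the buoyant unit weight γ' = γ_sat − γ_w while the driving shear stress uses γ_sat:
FS = [c' + γ' z cos²β tanφ'] / [γ_sat z sinβ cosβ]
γ' = 20.5 − 9.81 = 10.69 kN/m³
Numerator = 13.8 + 10.69·3.5·cos²40.2°·tan37.9° = 13.8 + 10.69·3.5·0.5834·0.7785 = 30.792 kPa
Denominator = 20.5·3.5·sin40.2°·cos40.2° = 20.5·3.5·0.6455·0.7638 = 35.373 kPa
FS = 30.792 / 35.373 = 0.871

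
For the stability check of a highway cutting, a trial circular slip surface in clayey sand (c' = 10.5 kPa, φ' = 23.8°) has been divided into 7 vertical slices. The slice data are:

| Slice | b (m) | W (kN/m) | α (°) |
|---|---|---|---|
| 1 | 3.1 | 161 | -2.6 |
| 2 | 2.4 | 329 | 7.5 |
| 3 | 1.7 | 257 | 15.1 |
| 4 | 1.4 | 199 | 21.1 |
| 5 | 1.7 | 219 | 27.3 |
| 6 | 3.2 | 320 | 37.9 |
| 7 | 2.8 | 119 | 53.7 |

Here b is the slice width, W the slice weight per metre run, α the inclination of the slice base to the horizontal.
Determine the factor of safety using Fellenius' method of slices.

FS = 1.48

Ordinary method of slices: FS = Σ[c'·Δl_i + (W_i cosα_i)·tanφ'] / Σ W_i sinα_i, with Δl_i = b_i / cosα_i.
Slice 1: Δl = 3.1/cos(-2.6°) = 3.103 m; N'_1 = 161·cos(-2.6°) = 160.8; c'Δl = 32.58; W sinα = -7.3
Slice 2: Δl = 2.4/cos7.5° = 2.421 m; N'_2 = 329·cos7.5° = 326.2; c'Δl = 25.42; W sinα = 42.9
Slice 3: Δl = 1.7/cos15.1° = 1.761 m; N'_3 = 257·cos15.1° = 248.1; c'Δl = 18.49; W sinα = 66.9
Slice 4: Δl = 1.4/cos21.1° = 1.501 m; N'_4 = 199·cos21.1° = 185.7; c'Δl = 15.76; W sinα = 71.6
Slice 5: Δl = 1.7/cos27.3° = 1.913 m; N'_5 = 219·cos27.3° = 194.6; c'Δl = 20.09; W sinα = 100.4
Slice 6: Δl = 3.2/cos37.9° = 4.055 m; N'_6 = 320·cos37.9° = 252.5; c'Δl = 42.58; W sinα = 196.6
Slice 7: Δl = 2.8/cos53.7° = 4.730 m; N'_7 = 119·cos53.7° = 70.4; c'Δl = 49.66; W sinα = 95.9
Σc'Δl = 204.6 kN/m; ΣN' = 1438.4 kN/m; ΣW sinα = 567.1 kN/m
Resisting = 204.6 + 1438.4·tan23.8° = 204.6 + 634.4 = 839.0 kN/m
FS = 839.0 / 567.1 = 1.479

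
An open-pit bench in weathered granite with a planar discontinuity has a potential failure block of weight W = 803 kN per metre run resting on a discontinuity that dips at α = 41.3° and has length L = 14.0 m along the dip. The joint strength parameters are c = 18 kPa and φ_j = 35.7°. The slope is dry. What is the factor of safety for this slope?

Resolving the block weight along and normal to the plane and applying the Mohr–Coulomb strength on the joint:
N' = W cosα = 803·cos41.3° = 603.3 kN/m
Driving force T = W sinα = 803·sin41.3° = 530.0 kN/m
Resisting force R = c·L + N'·tanφ_j = 18·14.0 + 603.3·tan35.7° = 252.0 + 433.5 = 685.5 kN/m
FS = R / T = 685.5 / 530.0 = 1.293

FS = 1.29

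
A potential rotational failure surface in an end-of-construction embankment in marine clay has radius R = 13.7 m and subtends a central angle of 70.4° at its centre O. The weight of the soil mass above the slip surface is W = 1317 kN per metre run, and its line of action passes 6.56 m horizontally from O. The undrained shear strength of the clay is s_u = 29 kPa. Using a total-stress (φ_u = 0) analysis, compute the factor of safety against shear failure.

Taking moments about the centre O, the resisting moment is provided by the undrained shear strength acting along the arc:
Arc length L_a = R·θ = 13.7·(70.4°·π/180) = 13.7·1.2287 = 16.83 m
M_R = s_u·L_a·R = 29·16.83·13.7 = 6687.9 kN·m/m
M_D = W·d = 1317·6.56 = 8639.5 kN·m/m
FS = M_R / M_D = 6687.9 / 8639.5 = 0.774

FS = 0.77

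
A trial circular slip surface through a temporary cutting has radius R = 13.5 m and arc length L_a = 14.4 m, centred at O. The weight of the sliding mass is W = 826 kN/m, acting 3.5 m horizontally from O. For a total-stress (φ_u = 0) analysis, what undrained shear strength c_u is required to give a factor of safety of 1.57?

FS = c_u·L_a·R / (W·d), so c_u = FS·W·d / (L_a·R).
c_u = 1.57·826·3.5 / (14.40·13.5) = 4538.9 / 194.40 = 23.35 kPa

c_u = 23.3 kPa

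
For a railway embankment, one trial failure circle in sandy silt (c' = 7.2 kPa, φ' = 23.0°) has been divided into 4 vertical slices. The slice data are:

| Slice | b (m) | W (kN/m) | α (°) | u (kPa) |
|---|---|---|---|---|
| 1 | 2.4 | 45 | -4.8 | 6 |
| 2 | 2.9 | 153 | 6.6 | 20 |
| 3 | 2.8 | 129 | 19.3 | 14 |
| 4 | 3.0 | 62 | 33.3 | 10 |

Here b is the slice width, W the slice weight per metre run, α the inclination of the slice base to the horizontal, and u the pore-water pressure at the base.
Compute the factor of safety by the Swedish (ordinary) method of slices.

FS = 1.98

Ordinary method of slices: FS = Σ[c'·Δl_i + (W_i cosα_i − u_i·Δl_i)·tanφ'] / Σ W_i sinα_i, with Δl_i = b_i / cosα_i.
Slice 1: Δl = 2.4/cos(-4.8°) = 2.408 m; N'_1 = 45·cos(-4.8°) − 6·2.408 = 30.4; c'Δl = 17.34; W sinα = -3.8
Slice 2: Δl = 2.9/cos6.6° = 2.919 m; N'_2 = 153·cos6.6° − 20·2.919 = 93.6; c'Δl = 21.02; W sinα = 17.6
Slice 3: Δl = 2.8/cos19.3° = 2.967 m; N'_3 = 129·cos19.3° − 14·2.967 = 80.2; c'Δl = 21.36; W sinα = 42.6
Slice 4: Δl = 3.0/cos33.3° = 3.589 m; N'_4 = 62·cos33.3° − 10·3.589 = 15.9; c'Δl = 25.84; W sinα = 34.0
Σc'Δl = 85.6 kN/m; ΣN' = 220.1 kN/m; ΣW sinα = 90.5 kN/m
Resisting = 85.6 + 220.1·tan23.0° = 85.6 + 93.4 = 179.0 kN/m
FS = 179.0 / 90.5 = 1.978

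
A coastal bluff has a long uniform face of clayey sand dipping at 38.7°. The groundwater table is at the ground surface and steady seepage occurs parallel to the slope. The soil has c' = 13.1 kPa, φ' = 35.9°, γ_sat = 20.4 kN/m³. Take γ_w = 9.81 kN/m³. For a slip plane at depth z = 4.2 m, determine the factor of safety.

With seepage parallel to the slope and the water table at the surface, the effective normal stress on the slip plane uses the buoyant unit weight γ' = γ_sat − γ_w while the driving shear stress uses γ_sat:
FS = [c' + γ' z cos²β tanφ'] / [γ_sat z sinβ cosβ]
γ' = 20.4 − 9.81 = 10.59 kN/m³
Numerator = 13.1 + 10.59·4.2·cos²38.7°·tan35.9° = 13.1 + 10.59·4.2·0.6091·0.7239 = 32.710 kPa
Denominator = 20.4·4.2·sin38.7°·cos38.7° = 20.4·4.2·0.6252·0.7804 = 41.808 kPa
FS = 32.710 / 41.808 = 0.782

FS = 0.78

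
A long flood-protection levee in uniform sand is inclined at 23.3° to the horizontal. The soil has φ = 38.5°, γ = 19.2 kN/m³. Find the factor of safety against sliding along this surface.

For a dry cohesionless infinite slope the factor of safety is FS = tanφ / tanβ.
FS = tan38.5° / tan23.3° = 0.7954 / 0.4307 = 1.847

FS = 1.85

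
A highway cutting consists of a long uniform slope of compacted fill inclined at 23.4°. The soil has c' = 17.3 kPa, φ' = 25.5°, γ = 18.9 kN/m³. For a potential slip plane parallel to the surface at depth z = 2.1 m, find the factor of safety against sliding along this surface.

For an infinite slope with a slip plane parallel to the surface (no pore pressure): FS = [c' + γz cos²β tanφ'] / [γz sinβ cosβ].
γz = 18.9·2.1 = 39.69 kN/m²
Numerator = 17.3 + 39.69·cos²23.4°·tan25.5° = 17.3 + 39.69·0.8423·0.4770 = 33.245 kPa
Denominator = 39.69·sin23.4°·cos23.4° = 39.69·0.3971·0.9178 = 14.466 kPa
FS = 33.245 / 14.466 = 2.298

FS = 2.30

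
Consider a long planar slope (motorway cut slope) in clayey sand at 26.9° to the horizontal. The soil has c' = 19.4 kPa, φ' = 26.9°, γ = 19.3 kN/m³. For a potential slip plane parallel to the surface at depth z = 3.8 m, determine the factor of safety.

FS = 1.66

For an infinite slope with a slip plane parallel to the surface (no pore pressure): FS = [c' + γz cos²β tanφ'] / [γz sinβ cosβ].
γz = 19.3·3.8 = 73.34 kN/m²
Numerator = 19.4 + 73.34·cos²26.9°·tan26.9° = 19.4 + 73.34·0.7953·0.5073 = 48.991 kPa
Denominator = 73.34·sin26.9°·cos26.9° = 73.34·0.4524·0.8918 = 29.591 kPa
FS = 48.991 / 29.591 = 1.656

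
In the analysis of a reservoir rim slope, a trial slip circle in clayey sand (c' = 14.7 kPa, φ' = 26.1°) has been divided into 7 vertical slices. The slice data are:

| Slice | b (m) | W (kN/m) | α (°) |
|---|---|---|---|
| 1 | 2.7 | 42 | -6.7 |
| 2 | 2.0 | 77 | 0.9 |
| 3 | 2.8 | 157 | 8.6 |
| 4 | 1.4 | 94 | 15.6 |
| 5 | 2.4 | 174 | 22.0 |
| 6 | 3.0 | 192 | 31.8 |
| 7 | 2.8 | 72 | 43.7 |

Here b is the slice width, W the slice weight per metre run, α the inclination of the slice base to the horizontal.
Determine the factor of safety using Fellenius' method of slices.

Ordinary method of slices: FS = Σ[c'·Δl_i + (W_i cosα_i)·tanφ'] / Σ W_i sinα_i, with Δl_i = b_i / cosα_i.
Slice 1: Δl = 2.7/cos(-6.7°) = 2.719 m; N'_1 = 42·cos(-6.7°) = 41.7; c'Δl = 39.96; W sinα = -4.9
Slice 2: Δl = 2.0/cos0.9° = 2.000 m; N'_2 = 77·cos0.9° = 77.0; c'Δl = 29.40; W sinα = 1.2
Slice 3: Δl = 2.8/cos8.6° = 2.832 m; N'_3 = 157·cos8.6° = 155.2; c'Δl = 41.63; W sinα = 23.5
Slice 4: Δl = 1.4/cos15.6° = 1.454 m; N'_4 = 94·cos15.6° = 90.5; c'Δl = 21.37; W sinα = 25.3
Slice 5: Δl = 2.4/cos22.0° = 2.588 m; N'_5 = 174·cos22.0° = 161.3; c'Δl = 38.05; W sinα = 65.2
Slice 6: Δl = 3.0/cos31.8° = 3.530 m; N'_6 = 192·cos31.8° = 163.2; c'Δl = 51.89; W sinα = 101.2
Slice 7: Δl = 2.8/cos43.7° = 3.873 m; N'_7 = 72·cos43.7° = 52.1; c'Δl = 56.93; W sinα = 49.7
Σc'Δl = 279.2 kN/m; ΣN' = 741.0 kN/m; ΣW sinα = 261.2 kN/m
Resisting = 279.2 + 741.0·tan26.1° = 279.2 + 363.0 = 642.3 kN/m
FS = 642.3 / 261.2 = 2.459

FS = 2.46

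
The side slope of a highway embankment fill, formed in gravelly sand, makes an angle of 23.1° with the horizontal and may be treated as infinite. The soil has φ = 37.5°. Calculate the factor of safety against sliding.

FS = 1.80

For a dry cohesionless infinite slope the factor of safety is FS = tanφ / tanβ.
FS = tan37.5° / tan23.1° = 0.7673 / 0.4265 = 1.799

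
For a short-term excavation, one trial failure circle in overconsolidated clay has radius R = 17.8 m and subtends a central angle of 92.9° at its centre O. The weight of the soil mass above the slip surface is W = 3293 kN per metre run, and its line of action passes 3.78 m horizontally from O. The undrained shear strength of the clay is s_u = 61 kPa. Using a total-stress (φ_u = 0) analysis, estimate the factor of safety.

Taking moments about the centre O, the resisting moment is provided by the undrained shear strength acting along the arc:
Arc length L_a = R·θ = 17.8·(92.9°·π/180) = 17.8·1.6214 = 28.86 m
M_R = s_u·L_a·R = 61·28.86·17.8 = 31337.4 kN·m/m
M_D = W·d = 3293·3.78 = 12447.5 kN·m/m
FS = M_R / M_D = 31337.4 / 12447.5 = 2.518

FS = 2.52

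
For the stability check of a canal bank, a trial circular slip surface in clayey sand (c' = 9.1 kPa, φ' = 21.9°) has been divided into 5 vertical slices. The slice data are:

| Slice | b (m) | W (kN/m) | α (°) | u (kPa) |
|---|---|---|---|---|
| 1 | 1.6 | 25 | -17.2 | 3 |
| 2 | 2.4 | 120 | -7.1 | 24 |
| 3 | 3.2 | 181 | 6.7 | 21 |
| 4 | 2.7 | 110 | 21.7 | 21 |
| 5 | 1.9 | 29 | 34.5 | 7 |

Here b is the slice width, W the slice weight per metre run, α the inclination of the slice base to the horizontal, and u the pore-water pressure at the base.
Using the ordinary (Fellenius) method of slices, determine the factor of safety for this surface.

FS = 3.77

Ordinary method of slices: FS = Σ[c'·Δl_i + (W_i cosα_i − u_i·Δl_i)·tanφ'] / Σ W_i sinα_i, with Δl_i = b_i / cosα_i.
Slice 1: Δl = 1.6/cos(-17.2°) = 1.675 m; N'_1 = 25·cos(-17.2°) − 3·1.675 = 18.9; c'Δl = 15.24; W sinα = -7.4
Slice 2: Δl = 2.4/cos(-7.1°) = 2.419 m; N'_2 = 120·cos(-7.1°) − 24·2.419 = 61.0; c'Δl = 22.01; W sinα = -14.8
Slice 3: Δl = 3.2/cos6.7° = 3.222 m; N'_3 = 181·cos6.7° − 21·3.222 = 112.1; c'Δl = 29.32; W sinα = 21.1
Slice 4: Δl = 2.7/cos21.7° = 2.906 m; N'_4 = 110·cos21.7° − 21·2.906 = 41.2; c'Δl = 26.44; W sinα = 40.7
Slice 5: Δl = 1.9/cos34.5° = 2.305 m; N'_5 = 29·cos34.5° − 7·2.305 = 7.8; c'Δl = 20.98; W sinα = 16.4
Σc'Δl = 114.0 kN/m; ΣN' = 240.9 kN/m; ΣW sinα = 56.0 kN/m
Resisting = 114.0 + 240.9·tan21.9° = 114.0 + 96.9 = 210.8 kN/m
FS = 210.8 / 56.0 = 3.766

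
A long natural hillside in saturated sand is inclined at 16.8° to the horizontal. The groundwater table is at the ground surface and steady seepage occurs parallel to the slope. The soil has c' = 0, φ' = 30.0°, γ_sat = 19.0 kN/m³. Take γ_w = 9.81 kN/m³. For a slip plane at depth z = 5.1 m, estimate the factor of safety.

FS = 0.92

With seepage parallel to the slope and the water table at the surface, the effective normal stress on the slip plane uses the buoyant unit weight γ' = γ_sat − γ_w while the driving shear stress uses γ_sat:
FS = [c' + γ' z cos²β tanφ'] / [γ_sat z sinβ cosβ]
(For c' = 0 this reduces to FS = (γ'/γ_sat)·tanφ'/tanβ.)
γ' = 19.0 − 9.81 = 9.19 kN/m³
Numerator = 0.0 + 9.19·5.1·cos²16.8°·tan30.0° = 0.0 + 9.19·5.1·0.9165·0.5774 = 24.799 kPa
Denominator = 19.0·5.1·sin16.8°·cos16.8° = 19.0·5.1·0.2890·0.9573 = 26.812 kPa
FS = 24.799 / 26.812 = 0.925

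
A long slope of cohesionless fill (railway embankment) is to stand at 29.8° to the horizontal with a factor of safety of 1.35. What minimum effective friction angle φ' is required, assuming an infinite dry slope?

FS = tanφ'/tanβ ⇒ tanφ' = FS · tanβ = 1.35 · tan29.8° = 0.7732
φ' = arctan(0.7732) = 37.71°

φ' = 37.7°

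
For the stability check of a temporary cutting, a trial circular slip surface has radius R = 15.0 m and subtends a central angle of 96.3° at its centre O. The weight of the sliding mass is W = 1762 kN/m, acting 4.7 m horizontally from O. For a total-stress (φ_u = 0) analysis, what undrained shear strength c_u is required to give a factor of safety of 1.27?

FS = c_u·L_a·R / (W·d), so c_u = FS·W·d / (L_a·R).
Arc length L_a = R·θ = 15.0·(96.3°·π/180) = 15.0·1.6808 = 25.21 m
c_u = 1.27·1762·4.7 / (25.21·15.0) = 10517.4 / 378.17 = 27.81 kPa

c_u = 27.8 kPa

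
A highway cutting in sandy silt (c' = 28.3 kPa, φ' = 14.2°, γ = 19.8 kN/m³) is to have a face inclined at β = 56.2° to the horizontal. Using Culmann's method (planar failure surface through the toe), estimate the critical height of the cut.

H_c = 17.93 m

Culmann's analysis gives the critical failure plane at α_cr = (β + φ')/2 = (56.2 + 14.2)/2 = 35.2°, and the critical height
H_c = (4c'/γ) · sinβ cosφ' / [1 − cos(β − φ')]
    = (4·28.3/19.8) · sin56.2°·cos14.2° / [1 − cos(42.0°)]
    = 5.717 · 0.8310·0.9694 / [1 − 0.7431]
    = 5.717 · 0.8056 / 0.2569
    = 17.93 m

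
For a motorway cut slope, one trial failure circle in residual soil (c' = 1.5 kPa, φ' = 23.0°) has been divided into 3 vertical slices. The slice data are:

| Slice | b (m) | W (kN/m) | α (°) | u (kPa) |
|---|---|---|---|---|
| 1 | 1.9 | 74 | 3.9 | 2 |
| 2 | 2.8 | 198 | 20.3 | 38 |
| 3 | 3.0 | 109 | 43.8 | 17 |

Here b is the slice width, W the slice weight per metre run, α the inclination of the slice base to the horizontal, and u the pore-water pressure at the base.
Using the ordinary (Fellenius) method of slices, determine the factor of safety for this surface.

FS = 0.52

Ordinary method of slices: FS = Σ[c'·Δl_i + (W_i cosα_i − u_i·Δl_i)·tanφ'] / Σ W_i sinα_i, with Δl_i = b_i / cosα_i.
Slice 1: Δl = 1.9/cos3.9° = 1.904 m; N'_1 = 74·cos3.9° − 2·1.904 = 70.0; c'Δl = 2.86; W sinα = 5.0
Slice 2: Δl = 2.8/cos20.3° = 2.985 m; N'_2 = 198·cos20.3° − 38·2.985 = 72.3; c'Δl = 4.48; W sinα = 68.7
Slice 3: Δl = 3.0/cos43.8° = 4.157 m; N'_3 = 109·cos43.8° − 17·4.157 = 8.0; c'Δl = 6.23; W sinα = 75.4
Σc'Δl = 13.6 kN/m; ΣN' = 150.3 kN/m; ΣW sinα = 149.2 kN/m
Resisting = 13.6 + 150.3·tan23.0° = 13.6 + 63.8 = 77.4 kN/m
FS = 77.4 / 149.2 = 0.519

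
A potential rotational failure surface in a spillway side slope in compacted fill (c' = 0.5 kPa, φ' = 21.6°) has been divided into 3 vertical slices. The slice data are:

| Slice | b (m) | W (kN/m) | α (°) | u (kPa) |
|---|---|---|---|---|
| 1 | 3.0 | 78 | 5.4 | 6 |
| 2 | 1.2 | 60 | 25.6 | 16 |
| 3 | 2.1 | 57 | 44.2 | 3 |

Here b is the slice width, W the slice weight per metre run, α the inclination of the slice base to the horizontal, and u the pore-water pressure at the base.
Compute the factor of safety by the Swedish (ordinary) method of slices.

FS = 0.72

Ordinary method of slices: FS = Σ[c'·Δl_i + (W_i cosα_i − u_i·Δl_i)·tanφ'] / Σ W_i sinα_i, with Δl_i = b_i / cosα_i.
Slice 1: Δl = 3.0/cos5.4° = 3.013 m; N'_1 = 78·cos5.4° − 6·3.013 = 59.6; c'Δl = 1.51; W sinα = 7.3
Slice 2: Δl = 1.2/cos25.6° = 1.331 m; N'_2 = 60·cos25.6° − 16·1.331 = 32.8; c'Δl = 0.67; W sinα = 25.9
Slice 3: Δl = 2.1/cos44.2° = 2.929 m; N'_3 = 57·cos44.2° − 3·2.929 = 32.1; c'Δl = 1.46; W sinα = 39.7
Σc'Δl = 3.6 kN/m; ΣN' = 124.5 kN/m; ΣW sinα = 73.0 kN/m
Resisting = 3.6 + 124.5·tan21.6° = 3.6 + 49.3 = 52.9 kN/m
FS = 52.9 / 73.0 = 0.725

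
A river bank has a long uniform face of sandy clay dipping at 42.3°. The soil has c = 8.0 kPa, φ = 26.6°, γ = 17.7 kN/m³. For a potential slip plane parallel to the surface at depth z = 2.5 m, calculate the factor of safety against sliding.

For an infinite slope with a slip plane parallel to the surface (no pore pressure): FS = [c + γz cos²β tanφ] / [γz sinβ cosβ].
γz = 17.7·2.5 = 44.25 kN/m²
Numerator = 8.0 + 44.25·cos²42.3°·tan26.6° = 8.0 + 44.25·0.5471·0.5008 = 20.122 kPa
Denominator = 44.25·sin42.3°·cos42.3° = 44.25·0.6730·0.7396 = 22.027 kPa
FS = 20.122 / 22.027 = 0.914

FS = 0.91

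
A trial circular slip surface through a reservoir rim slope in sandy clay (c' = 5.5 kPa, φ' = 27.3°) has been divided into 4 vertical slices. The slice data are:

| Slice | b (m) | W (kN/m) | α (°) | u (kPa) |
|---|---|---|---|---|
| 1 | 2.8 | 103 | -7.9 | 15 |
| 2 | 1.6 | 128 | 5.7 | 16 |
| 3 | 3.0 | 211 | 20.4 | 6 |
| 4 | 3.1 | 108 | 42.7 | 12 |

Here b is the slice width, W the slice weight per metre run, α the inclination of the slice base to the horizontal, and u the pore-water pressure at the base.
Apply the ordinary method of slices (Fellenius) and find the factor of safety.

Ordinary method of slices: FS = Σ[c'·Δl_i + (W_i cosα_i − u_i·Δl_i)·tanφ'] / Σ W_i sinα_i, with Δl_i = b_i / cosα_i.
Slice 1: Δl = 2.8/cos(-7.9°) = 2.827 m; N'_1 = 103·cos(-7.9°) − 15·2.827 = 59.6; c'Δl = 15.55; W sinα = -14.2
Slice 2: Δl = 1.6/cos5.7° = 1.608 m; N'_2 = 128·cos5.7° − 16·1.608 = 101.6; c'Δl = 8.84; W sinα = 12.7
Slice 3: Δl = 3.0/cos20.4° = 3.201 m; N'_3 = 211·cos20.4° − 6·3.201 = 178.6; c'Δl = 17.60; W sinα = 73.5
Slice 4: Δl = 3.1/cos42.7° = 4.218 m; N'_4 = 108·cos42.7° − 12·4.218 = 28.8; c'Δl = 23.20; W sinα = 73.2
Σc'Δl = 65.2 kN/m; ΣN' = 368.6 kN/m; ΣW sinα = 145.3 kN/m
Resisting = 65.2 + 368.6·tan27.3° = 65.2 + 190.2 = 255.4 kN/m
FS = 255.4 / 145.3 = 1.757

FS = 1.76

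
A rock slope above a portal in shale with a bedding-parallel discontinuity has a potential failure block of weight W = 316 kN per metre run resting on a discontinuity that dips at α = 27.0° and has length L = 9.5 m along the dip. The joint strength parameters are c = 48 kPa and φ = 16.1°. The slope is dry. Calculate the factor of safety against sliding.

FS = 3.75

Resolving the block weight along and normal to the plane and applying the Mohr–Coulomb strength on the joint:
N' = W cosα = 316·cos27.0° = 281.6 kN/m
Driving force T = W sinα = 316·sin27.0° = 143.5 kN/m
Resisting force R = c·L + N'·tanφ = 48·9.5 + 281.6·tan16.1° = 456.0 + 81.3 = 537.3 kN/m
FS = R / T = 537.3 / 143.5 = 3.745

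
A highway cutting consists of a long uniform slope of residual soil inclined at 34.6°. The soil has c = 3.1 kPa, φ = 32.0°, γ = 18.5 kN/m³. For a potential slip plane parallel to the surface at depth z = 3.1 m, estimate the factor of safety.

FS = 1.02

For an infinite slope with a slip plane parallel to the surface (no pore pressure): FS = [c + γz cos²β tanφ] / [γz sinβ cosβ].
γz = 18.5·3.1 = 57.35 kN/m²
Numerator = 3.1 + 57.35·cos²34.6°·tan32.0° = 3.1 + 57.35·0.6776·0.6249 = 27.381 kPa
Denominator = 57.35·sin34.6°·cos34.6° = 57.35·0.5678·0.8231 = 26.806 kPa
FS = 27.381 / 26.806 = 1.021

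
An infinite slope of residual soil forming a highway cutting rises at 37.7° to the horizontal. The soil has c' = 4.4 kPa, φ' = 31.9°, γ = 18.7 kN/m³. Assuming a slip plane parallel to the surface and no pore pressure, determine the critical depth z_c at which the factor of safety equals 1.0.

z_c = 2.50 m

Setting FS = 1.00 in FS = [c' + γz cos²β tanφ'] / [γz sinβ cosβ] and solving for z:
z = c' / [γ cosβ (FS·sinβ − cosβ·tanφ')]
  = 4.4 / [18.7·cos37.7°·(1.00·sin37.7° − cos37.7°·tan31.9°)]
  = 4.4 / [18.7·0.7912·(1.00·0.6115 − 0.7912·0.6224)]
  = 4.4 / 1.7612 = 2.498 m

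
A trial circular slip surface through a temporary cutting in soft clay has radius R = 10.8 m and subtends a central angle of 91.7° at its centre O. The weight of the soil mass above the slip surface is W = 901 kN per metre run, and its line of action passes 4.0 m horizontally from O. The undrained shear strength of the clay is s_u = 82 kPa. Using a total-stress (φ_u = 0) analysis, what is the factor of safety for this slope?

Taking moments about the centre O, the resisting moment is provided by the undrained shear strength acting along the arc:
Arc length L_a = R·θ = 10.8·(91.7°·π/180) = 10.8·1.6005 = 17.29 m
M_R = s_u·L_a·R = 82·17.29·10.8 = 15307.6 kN·m/m
M_D = W·d = 901·4.0 = 3604.0 kN·m/m
FS = M_R / M_D = 15307.6 / 3604.0 = 4.247

FS = 4.25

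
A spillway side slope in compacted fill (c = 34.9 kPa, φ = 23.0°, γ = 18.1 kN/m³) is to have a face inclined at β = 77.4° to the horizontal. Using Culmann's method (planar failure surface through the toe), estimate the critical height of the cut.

H_c = 16.58 m

Culmann's analysis gives the critical failure plane at α_cr = (β + φ)/2 = (77.4 + 23.0)/2 = 50.2°, and the critical height
H_c = (4c/γ) · sinβ cosφ / [1 − cos(β − φ)]
    = (4·34.9/18.1) · sin77.4°·cos23.0° / [1 − cos(54.4°)]
    = 7.713 · 0.9759·0.9205 / [1 − 0.5821]
    = 7.713 · 0.8983 / 0.4179
    = 16.58 m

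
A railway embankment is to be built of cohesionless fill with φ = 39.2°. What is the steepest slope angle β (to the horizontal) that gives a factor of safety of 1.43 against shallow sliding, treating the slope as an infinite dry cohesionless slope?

β = 29.7°

For an infinite dry cohesionless slope FS = tanφ/tanβ, so tanβ = tanφ / FS.
tanβ = tan39.2° / 1.43 = 0.8156 / 1.43 = 0.5703
β = arctan(0.5703) = 29.70°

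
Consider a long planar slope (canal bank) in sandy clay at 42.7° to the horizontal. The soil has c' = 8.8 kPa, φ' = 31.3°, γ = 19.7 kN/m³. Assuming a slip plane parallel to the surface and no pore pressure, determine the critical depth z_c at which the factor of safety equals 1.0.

Setting FS = 1.00 in FS = [c' + γz cos²β tanφ'] / [γz sinβ cosβ] and solving for z:
z = c' / [γ cosβ (FS·sinβ − cosβ·tanφ')]
  = 8.8 / [19.7·cos42.7°·(1.00·sin42.7° − cos42.7°·tan31.3°)]
  = 8.8 / [19.7·0.7349·(1.00·0.6782 − 0.7349·0.6080)]
  = 8.8 / 3.3491 = 2.628 m

z_c = 2.63 m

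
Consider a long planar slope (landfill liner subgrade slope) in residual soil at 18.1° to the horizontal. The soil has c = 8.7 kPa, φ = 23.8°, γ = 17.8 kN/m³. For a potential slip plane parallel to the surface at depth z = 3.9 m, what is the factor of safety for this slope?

FS = 1.77

For an infinite slope with a slip plane parallel to the surface (no pore pressure): FS = [c + γz cos²β tanφ] / [γz sinβ cosβ].
γz = 17.8·3.9 = 69.42 kN/m²
Numerator = 8.7 + 69.42·cos²18.1°·tan23.8° = 8.7 + 69.42·0.9035·0.4411 = 36.363 kPa
Denominator = 69.42·sin18.1°·cos18.1° = 69.42·0.3107·0.9505 = 20.500 kPa
FS = 36.363 / 20.500 = 1.774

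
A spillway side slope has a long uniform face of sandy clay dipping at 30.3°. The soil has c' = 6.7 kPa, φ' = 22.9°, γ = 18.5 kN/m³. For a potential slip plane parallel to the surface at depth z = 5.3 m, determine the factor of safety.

FS = 0.88

For an infinite slope with a slip plane parallel to the surface (no pore pressure): FS = [c' + γz cos²β tanφ'] / [γz sinβ cosβ].
γz = 18.5·5.3 = 98.05 kN/m²
Numerator = 6.7 + 98.05·cos²30.3°·tan22.9° = 6.7 + 98.05·0.7455·0.4224 = 37.575 kPa
Denominator = 98.05·sin30.3°·cos30.3° = 98.05·0.5045·0.8634 = 42.711 kPa
FS = 37.575 / 42.711 = 0.880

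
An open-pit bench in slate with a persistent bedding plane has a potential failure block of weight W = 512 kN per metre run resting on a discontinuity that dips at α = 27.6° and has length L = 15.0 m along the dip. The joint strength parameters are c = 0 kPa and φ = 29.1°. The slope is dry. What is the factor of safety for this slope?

FS = 1.06

Resolving the block weight along and normal to the plane and applying the Mohr–Coulomb strength on the joint:
N' = W cosα = 512·cos27.6° = 453.7 kN/m
Driving force T = W sinα = 512·sin27.6° = 237.2 kN/m
Resisting force R = c·L + N'·tanφ = 0·15.0 + 453.7·tan29.1° = 0.0 + 252.5 = 252.5 kN/m
FS = R / T = 252.5 / 237.2 = 1.065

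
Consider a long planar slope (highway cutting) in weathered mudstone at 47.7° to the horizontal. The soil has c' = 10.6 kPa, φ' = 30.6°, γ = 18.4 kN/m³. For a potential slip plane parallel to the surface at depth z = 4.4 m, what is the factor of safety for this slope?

FS = 0.80

For an infinite slope with a slip plane parallel to the surface (no pore pressure): FS = [c' + γz cos²β tanφ'] / [γz sinβ cosβ].
γz = 18.4·4.4 = 80.96 kN/m²
Numerator = 10.6 + 80.96·cos²47.7°·tan30.6° = 10.6 + 80.96·0.4529·0.5914 = 32.287 kPa
Denominator = 80.96·sin47.7°·cos47.7° = 80.96·0.7396·0.6730 = 40.300 kPa
FS = 32.287 / 40.300 = 0.801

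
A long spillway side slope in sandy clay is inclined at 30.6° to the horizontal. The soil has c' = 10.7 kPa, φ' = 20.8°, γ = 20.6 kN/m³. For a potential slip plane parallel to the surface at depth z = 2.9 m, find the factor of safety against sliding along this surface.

For an infinite slope with a slip plane parallel to the surface (no pore pressure): FS = [c' + γz cos²β tanφ'] / [γz sinβ cosβ].
γz = 20.6·2.9 = 59.74 kN/m²
Numerator = 10.7 + 59.74·cos²30.6°·tan20.8° = 10.7 + 59.74·0.7409·0.3799 = 27.513 kPa
Denominator = 59.74·sin30.6°·cos30.6° = 59.74·0.5090·0.8607 = 26.175 kPa
FS = 27.513 / 26.175 = 1.051

FS = 1.05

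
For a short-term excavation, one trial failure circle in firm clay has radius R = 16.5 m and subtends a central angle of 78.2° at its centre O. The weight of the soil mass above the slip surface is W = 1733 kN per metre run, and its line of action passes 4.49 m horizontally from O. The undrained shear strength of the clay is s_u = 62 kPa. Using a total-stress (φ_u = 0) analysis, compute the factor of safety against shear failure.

Taking moments about the centre O, the resisting moment is provided by the undrained shear strength acting along the arc:
Arc length L_a = R·θ = 16.5·(78.2°·π/180) = 16.5·1.3648 = 22.52 m
M_R = s_u·L_a·R = 62·22.52·16.5 = 23037.9 kN·m/m
M_D = W·d = 1733·4.49 = 7781.2 kN·m/m
FS = M_R / M_D = 23037.9 / 7781.2 = 2.961

FS = 2.96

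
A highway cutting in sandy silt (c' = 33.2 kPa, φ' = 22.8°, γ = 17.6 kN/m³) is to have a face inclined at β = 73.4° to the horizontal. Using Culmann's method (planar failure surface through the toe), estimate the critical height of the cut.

Culmann's analysis gives the critical failure plane at α_cr = (β + φ')/2 = (73.4 + 22.8)/2 = 48.1°, and the critical height
H_c = (4c'/γ) · sinβ cosφ' / [1 − cos(β − φ')]
    = (4·33.2/17.6) · sin73.4°·cos22.8° / [1 − cos(50.6°)]
    = 7.545 · 0.9583·0.9219 / [1 − 0.6347]
    = 7.545 · 0.8834 / 0.3653
    = 18.25 m

H_c = 18.25 m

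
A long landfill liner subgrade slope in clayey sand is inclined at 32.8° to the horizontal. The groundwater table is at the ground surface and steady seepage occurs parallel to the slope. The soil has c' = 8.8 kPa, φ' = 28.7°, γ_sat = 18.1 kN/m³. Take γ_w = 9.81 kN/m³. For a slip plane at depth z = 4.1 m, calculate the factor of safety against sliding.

FS = 0.65

With seepage parallel to the slope and the water table at the surface, the effective normal stress on the slip plane uses the buoyant unit weight γ' = γ_sat − γ_w while the driving shear stress uses γ_sat:
FS = [c' + γ' z cos²β tanφ'] / [γ_sat z sinβ cosβ]
γ' = 18.1 − 9.81 = 8.29 kN/m³
Numerator = 8.8 + 8.29·4.1·cos²32.8°·tan28.7° = 8.8 + 8.29·4.1·0.7066·0.5475 = 21.948 kPa
Denominator = 18.1·4.1·sin32.8°·cos32.8° = 18.1·4.1·0.5417·0.8406 = 33.791 kPa
FS = 21.948 / 33.791 = 0.650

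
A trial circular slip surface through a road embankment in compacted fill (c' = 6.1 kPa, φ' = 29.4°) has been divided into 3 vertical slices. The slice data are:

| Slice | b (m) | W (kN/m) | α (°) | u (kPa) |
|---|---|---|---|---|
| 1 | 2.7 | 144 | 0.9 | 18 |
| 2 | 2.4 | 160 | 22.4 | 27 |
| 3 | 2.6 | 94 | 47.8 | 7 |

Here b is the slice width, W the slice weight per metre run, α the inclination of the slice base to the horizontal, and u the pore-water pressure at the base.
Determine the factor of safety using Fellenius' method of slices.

FS = 1.31

Ordinary method of slices: FS = Σ[c'·Δl_i + (W_i cosα_i − u_i·Δl_i)·tanφ'] / Σ W_i sinα_i, with Δl_i = b_i / cosα_i.
Slice 1: Δl = 2.7/cos0.9° = 2.700 m; N'_1 = 144·cos0.9° − 18·2.700 = 95.4; c'Δl = 16.47; W sinα = 2.3
Slice 2: Δl = 2.4/cos22.4° = 2.596 m; N'_2 = 160·cos22.4° − 27·2.596 = 77.8; c'Δl = 15.83; W sinα = 61.0
Slice 3: Δl = 2.6/cos47.8° = 3.871 m; N'_3 = 94·cos47.8° − 7·3.871 = 36.0; c'Δl = 23.61; W sinα = 69.6
Σc'Δl = 55.9 kN/m; ΣN' = 209.3 kN/m; ΣW sinα = 132.9 kN/m
Resisting = 55.9 + 209.3·tan29.4° = 55.9 + 117.9 = 173.8 kN/m
FS = 173.8 / 132.9 = 1.308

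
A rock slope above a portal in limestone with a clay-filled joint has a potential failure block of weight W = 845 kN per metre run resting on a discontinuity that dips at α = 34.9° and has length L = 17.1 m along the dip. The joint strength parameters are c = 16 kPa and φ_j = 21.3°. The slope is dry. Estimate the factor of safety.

Resolving the block weight along and normal to the plane and applying the Mohr–Coulomb strength on the joint:
N' = W cosα = 845·cos34.9° = 693.0 kN/m
Driving force T = W sinα = 845·sin34.9° = 483.5 kN/m
Resisting force R = c·L + N'·tanφ_j = 16·17.1 + 693.0·tan21.3° = 273.6 + 270.2 = 543.8 kN/m
FS = R / T = 543.8 / 483.5 = 1.125

FS = 1.12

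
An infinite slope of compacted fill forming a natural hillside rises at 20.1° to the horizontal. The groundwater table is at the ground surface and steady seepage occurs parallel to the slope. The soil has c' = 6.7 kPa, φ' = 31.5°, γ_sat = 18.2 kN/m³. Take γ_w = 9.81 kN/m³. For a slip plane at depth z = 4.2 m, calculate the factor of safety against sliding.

With seepage parallel to the slope and the water table at the surface, the effective normal stress on the slip plane uses the buoyant unit weight γ' = γ_sat − γ_w while the driving shear stress uses γ_sat:
FS = [c' + γ' z cos²β tanφ'] / [γ_sat z sinβ cosβ]
γ' = 18.2 − 9.81 = 8.39 kN/m³
Numerator = 6.7 + 8.39·4.2·cos²20.1°·tan31.5° = 6.7 + 8.39·4.2·0.8819·0.6128 = 25.744 kPa
Denominator = 18.2·4.2·sin20.1°·cos20.1° = 18.2·4.2·0.3437·0.9391 = 24.669 kPa
FS = 25.744 / 24.669 = 1.044

FS = 1.04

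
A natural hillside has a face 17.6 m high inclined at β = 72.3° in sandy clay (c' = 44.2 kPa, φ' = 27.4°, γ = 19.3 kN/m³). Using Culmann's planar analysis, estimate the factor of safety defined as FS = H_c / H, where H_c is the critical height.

FS = 1.51

H_c = (4c'/γ) · sinβ cosφ' / [1 − cos(β − φ')]
    = (4·44.2/19.3) · sin72.3°·cos27.4° / [1 − cos44.9°]
    = 9.161 · 0.8458 / 0.2917 = 26.56 m
FS = H_c / H = 26.56 / 17.6 = 1.509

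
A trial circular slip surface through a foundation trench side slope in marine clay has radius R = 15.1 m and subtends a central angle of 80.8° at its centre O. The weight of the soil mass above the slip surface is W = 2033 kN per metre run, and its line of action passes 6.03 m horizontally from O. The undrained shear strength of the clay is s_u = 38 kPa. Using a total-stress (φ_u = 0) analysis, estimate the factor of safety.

Taking moments about the centre O, the resisting moment is provided by the undrained shear strength acting along the arc:
Arc length L_a = R·θ = 15.1·(80.8°·π/180) = 15.1·1.4102 = 21.29 m
M_R = s_u·L_a·R = 38·21.29·15.1 = 12218.7 kN·m/m
M_D = W·d = 2033·6.03 = 12259.0 kN·m/m
FS = M_R / M_D = 12218.7 / 12259.0 = 0.997

FS = 1.00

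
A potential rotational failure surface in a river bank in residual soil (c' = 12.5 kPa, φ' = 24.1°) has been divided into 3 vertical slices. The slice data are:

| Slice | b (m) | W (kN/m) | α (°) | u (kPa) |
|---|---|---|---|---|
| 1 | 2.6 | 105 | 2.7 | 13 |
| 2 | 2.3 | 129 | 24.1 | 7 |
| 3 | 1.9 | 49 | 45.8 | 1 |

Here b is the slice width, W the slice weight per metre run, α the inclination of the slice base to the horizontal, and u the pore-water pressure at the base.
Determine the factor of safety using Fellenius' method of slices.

Ordinary method of slices: FS = Σ[c'·Δl_i + (W_i cosα_i − u_i·Δl_i)·tanφ'] / Σ W_i sinα_i, with Δl_i = b_i / cosα_i.
Slice 1: Δl = 2.6/cos2.7° = 2.603 m; N'_1 = 105·cos2.7° − 13·2.603 = 71.0; c'Δl = 32.54; W sinα = 4.9
Slice 2: Δl = 2.3/cos24.1° = 2.520 m; N'_2 = 129·cos24.1° − 7·2.520 = 100.1; c'Δl = 31.50; W sinα = 52.7
Slice 3: Δl = 1.9/cos45.8° = 2.725 m; N'_3 = 49·cos45.8° − 1·2.725 = 31.4; c'Δl = 34.07; W sinα = 35.1
Σc'Δl = 98.1 kN/m; ΣN' = 202.6 kN/m; ΣW sinα = 92.7 kN/m
Resisting = 98.1 + 202.6·tan24.1° = 98.1 + 90.6 = 188.7 kN/m
FS = 188.7 / 92.7 = 2.035

FS = 2.03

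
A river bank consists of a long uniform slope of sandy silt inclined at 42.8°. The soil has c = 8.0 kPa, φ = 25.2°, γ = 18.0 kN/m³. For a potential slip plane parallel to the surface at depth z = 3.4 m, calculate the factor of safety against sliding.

For an infinite slope with a slip plane parallel to the surface (no pore pressure): FS = [c + γz cos²β tanφ] / [γz sinβ cosβ].
γz = 18.0·3.4 = 61.20 kN/m²
Numerator = 8.0 + 61.20·cos²42.8°·tan25.2° = 8.0 + 61.20·0.5384·0.4706 = 23.504 kPa
Denominator = 61.20·sin42.8°·cos42.8° = 61.20·0.6794·0.7337 = 30.510 kPa
FS = 23.504 / 30.510 = 0.770

FS = 0.77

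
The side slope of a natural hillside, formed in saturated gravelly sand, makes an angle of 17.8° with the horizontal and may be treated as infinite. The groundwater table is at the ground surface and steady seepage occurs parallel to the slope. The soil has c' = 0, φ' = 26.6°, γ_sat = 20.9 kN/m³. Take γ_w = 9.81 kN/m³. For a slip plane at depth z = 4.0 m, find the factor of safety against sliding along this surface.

With seepage parallel to the slope and the water table at the surface, the effective normal stress on the slip plane uses the buoyant unit weight γ' = γ_sat − γ_w while the driving shear stress uses γ_sat:
FS = [c' + γ' z cos²β tanφ'] / [γ_sat z sinβ cosβ]
(For c' = 0 this reduces to FS = (γ'/γ_sat)·tanφ'/tanβ.)
γ' = 20.9 − 9.81 = 11.09 kN/m³
Numerator = 0.0 + 11.09·4.0·cos²17.8°·tan26.6° = 0.0 + 11.09·4.0·0.9066·0.5008 = 20.138 kPa
Denominator = 20.9·4.0·sin17.8°·cos17.8° = 20.9·4.0·0.3057·0.9521 = 24.333 kPa
FS = 20.138 / 24.333 = 0.828

FS = 0.83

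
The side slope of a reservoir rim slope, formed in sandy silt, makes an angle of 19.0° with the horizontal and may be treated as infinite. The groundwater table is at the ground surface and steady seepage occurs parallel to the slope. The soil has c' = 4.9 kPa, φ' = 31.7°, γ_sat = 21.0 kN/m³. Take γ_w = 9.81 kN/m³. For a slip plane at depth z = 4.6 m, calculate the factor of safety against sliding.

With seepage parallel to the slope and the water table at the surface, the effective normal stress on the slip plane uses the buoyant unit weight γ' = γ_sat − γ_w while the driving shear stress uses γ_sat:
FS = [c' + γ' z cos²β tanφ'] / [γ_sat z sinβ cosβ]
γ' = 21.0 − 9.81 = 11.19 kN/m³
Numerator = 4.9 + 11.19·4.6·cos²19.0°·tan31.7° = 4.9 + 11.19·4.6·0.8940·0.6176 = 33.321 kPa
Denominator = 21.0·4.6·sin19.0°·cos19.0° = 21.0·4.6·0.3256·0.9455 = 29.736 kPa
FS = 33.321 / 29.736 = 1.121

FS = 1.12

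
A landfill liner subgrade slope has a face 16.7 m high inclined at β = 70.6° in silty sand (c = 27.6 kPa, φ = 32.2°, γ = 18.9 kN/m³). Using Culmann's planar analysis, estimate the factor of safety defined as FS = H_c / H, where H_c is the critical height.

H_c = (4c/γ) · sinβ cosφ / [1 − cos(β − φ)]
    = (4·27.6/18.9) · sin70.6°·cos32.2° / [1 − cos38.4°]
    = 5.841 · 0.7981 / 0.2163 = 21.55 m
FS = H_c / H = 21.55 / 16.7 = 1.291

FS = 1.29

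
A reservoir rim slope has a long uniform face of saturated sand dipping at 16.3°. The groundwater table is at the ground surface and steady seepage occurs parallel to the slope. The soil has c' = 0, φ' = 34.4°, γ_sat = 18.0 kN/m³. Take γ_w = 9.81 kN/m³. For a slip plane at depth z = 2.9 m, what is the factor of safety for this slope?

With seepage parallel to the slope and the water table at the surface, the effective normal stress on the slip plane uses the buoyant unit weight γ' = γ_sat − γ_w while the driving shear stress uses γ_sat:
FS = [c' + γ' z cos²β tanφ'] / [γ_sat z sinβ cosβ]
(For c' = 0 this reduces to FS = (γ'/γ_sat)·tanφ'/tanβ.)
γ' = 18.0 − 9.81 = 8.19 kN/m³
Numerator = 0.0 + 8.19·2.9·cos²16.3°·tan34.4° = 0.0 + 8.19·2.9·0.9212·0.6847 = 14.982 kPa
Denominator = 18.0·2.9·sin16.3°·cos16.3° = 18.0·2.9·0.2807·0.9598 = 14.062 kPa
FS = 14.982 / 14.062 = 1.065

FS = 1.07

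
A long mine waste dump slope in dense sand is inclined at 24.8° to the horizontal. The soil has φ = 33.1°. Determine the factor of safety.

For a dry cohesionless infinite slope the factor of safety is FS = tanφ / tanβ.
FS = tan33.1° / tan24.8° = 0.6519 / 0.4621 = 1.411

FS = 1.41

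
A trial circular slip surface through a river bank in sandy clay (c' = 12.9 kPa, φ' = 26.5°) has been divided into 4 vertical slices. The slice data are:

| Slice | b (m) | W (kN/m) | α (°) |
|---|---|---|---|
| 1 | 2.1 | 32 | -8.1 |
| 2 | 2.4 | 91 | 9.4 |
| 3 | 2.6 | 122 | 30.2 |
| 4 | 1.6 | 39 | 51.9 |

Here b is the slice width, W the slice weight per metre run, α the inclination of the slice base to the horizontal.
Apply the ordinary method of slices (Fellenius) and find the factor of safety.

FS = 2.50

Ordinary method of slices: FS = Σ[c'·Δl_i + (W_i cosα_i)·tanφ'] / Σ W_i sinα_i, with Δl_i = b_i / cosα_i.
Slice 1: Δl = 2.1/cos(-8.1°) = 2.121 m; N'_1 = 32·cos(-8.1°) = 31.7; c'Δl = 27.36; W sinα = -4.5
Slice 2: Δl = 2.4/cos9.4° = 2.433 m; N'_2 = 91·cos9.4° = 89.8; c'Δl = 31.38; W sinα = 14.9
Slice 3: Δl = 2.6/cos30.2° = 3.008 m; N'_3 = 122·cos30.2° = 105.4; c'Δl = 38.81; W sinα = 61.4
Slice 4: Δl = 1.6/cos51.9° = 2.593 m; N'_4 = 39·cos51.9° = 24.1; c'Δl = 33.45; W sinα = 30.7
Σc'Δl = 131.0 kN/m; ΣN' = 251.0 kN/m; ΣW sinα = 102.4 kN/m
Resisting = 131.0 + 251.0·tan26.5° = 131.0 + 125.1 = 256.1 kN/m
FS = 256.1 / 102.4 = 2.501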